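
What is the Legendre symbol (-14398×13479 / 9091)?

1

By multiplicativity, (-14398·13479 / 9091) = (-14398 / 9091)·(13479 / 9091).
First factor (-14398 / 9091):
Pull out -1: (-14398 / 9091) = (-1 / 9091)·(14398 / 9091). Since 9091 ≡ 3 (mod 4), (-1 / 9091) = -1. Now have -(14398 / 9091).
Reduce the numerator: 14398 ≡ 5307 (mod 9091), so (14398 / 9091) = (5307 / 9091).
Both 5307 ≡ 3 and 9091 ≡ 3 (mod 4), so reciprocity gives (5307 / 9091) = -(9091 / 5307). Reduce: 9091 ≡ 3784 (mod 5307). Now have (3784 / 5307).
Factor out 2: 3784 = 2^3·473. Since 5307 ≡ 3 (mod 8), (2 / 5307) = -1, and (2 / 5307)^3 = -1. Now have -(473 / 5307).
473 ≡ 1 (mod 4), so quadratic reciprocity gives (473 / 5307) = (5307 / 473). Reduce: 5307 ≡ 104 (mod 473). Now have -(104 / 473).
Factor out 2: 104 = 2^3·13. Since 473 ≡ 1 (mod 8), (2 / 473) = +1, and (2 / 473)^3 = +1. Now have -(13 / 473).
13 ≡ 1 (mod 4), so quadratic reciprocity gives (13 / 473) = (473 / 13). Reduce: 473 ≡ 5 (mod 13). Now have -(5 / 13).
5 ≡ 1 (mod 4), so quadratic reciprocity gives (5 / 13) = (13 / 5). Reduce: 13 ≡ 3 (mod 5). Now have -(3 / 5).
5 ≡ 1 (mod 4), so quadratic reciprocity gives (3 / 5) = (5 / 3). Reduce: 5 ≡ 2 (mod 3). Now have -(2 / 3).
Factor out 2: 2 = 2. Since 3 ≡ 3 (mod 8), (2 / 3) = -1. Now have (1 / 3).
(1 / 3) = 1. Collecting the sign factors: 1.
Second factor (13479 / 9091):
Reduce the numerator: 13479 ≡ 4388 (mod 9091), so (13479 / 9091) = (4388 / 9091).
Factor out 2: 4388 = 2^2·1097. Since 9091 ≡ 3 (mod 8), (2 / 9091) = -1, and (2 / 9091)^2 = +1. Now have (1097 / 9091).
1097 ≡ 1 (mod 4), so quadratic reciprocity gives (1097 / 9091) = (9091 / 1097). Reduce: 9091 ≡ 315 (mod 1097). Now have (315 / 1097).
1097 ≡ 1 (mod 4), so quadratic reciprocity gives (315 / 1097) = (1097 / 315). Reduce: 1097 ≡ 152 (mod 315). Now have (152 / 315).
Factor out 2: 152 = 2^3·19. Since 315 ≡ 3 (mod 8), (2 / 315) = -1, and (2 / 315)^3 = -1. Now have -(19 / 315).
Both 19 ≡ 3 and 315 ≡ 3 (mod 4), so reciprocity gives (19 / 315) = -(315 / 19). Reduce: 315 ≡ 11 (mod 19). Now have (11 / 19).
Both 11 ≡ 3 and 19 ≡ 3 (mod 4), so reciprocity gives (11 / 19) = -(19 / 11). Reduce: 19 ≡ 8 (mod 11). Now have -(8 / 11).
Factor out 2: 8 = 2^3. Since 11 ≡ 3 (mod 8), (2 / 11) = -1, and (2 / 11)^3 = -1. Now have (1 / 11).
(1 / 11) = 1. Collecting the sign factors: 1.
Product: (1)·(1) = 1.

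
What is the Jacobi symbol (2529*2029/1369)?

By multiplicativity, (2529·2029/1369) = (2529/1369)·(2029/1369).
First factor (2529/1369):
Reduce the numerator: 2529 ≡ 1160 (mod 1369), so (2529/1369) = (1160/1369).
Factor out 2: 1160 = 2^3·145. Since 1369 ≡ 1 (mod 8), (2/1369) = +1, and (2/1369)^3 = +1. Now have (145/1369).
145 ≡ 1 (mod 4), so quadratic reciprocity gives (145/1369) = (1369/145). Reduce: 1369 ≡ 64 (mod 145). Now have (64/145).
Factor out 2: 64 = 2^6. Since 145 ≡ 1 (mod 8), (2/145) = +1, and (2/145)^6 = +1. Now have (1/145).
(1/145) = 1. Collecting the sign factors: 1.
Second factor (2029/1369):
Reduce the numerator: 2029 ≡ 660 (mod 1369), so (2029/1369) = (660/1369).
Factor out 2: 660 = 2^2·165. Since 1369 ≡ 1 (mod 8), (2/1369) = +1, and (2/1369)^2 = +1. Now have (165/1369).
165 ≡ 1 (mod 4), so quadratic reciprocity gives (165/1369) = (1369/165). Reduce: 1369 ≡ 49 (mod 165). Now have (49/165).
49 ≡ 1 (mod 4), so quadratic reciprocity gives (49/165) = (165/49). Reduce: 165 ≡ 18 (mod 49). Now have (18/49).
Factor out 2: 18 = 2·9. Since 49 ≡ 1 (mod 8), (2/49) = +1. Now have (9/49).
9 ≡ 1 (mod 4), so quadratic reciprocity gives (9/49) = (49/9). Reduce: 49 ≡ 4 (mod 9). Now have (4/9).
Factor out 2: 4 = 2^2. Since 9 ≡ 1 (mod 8), (2/9) = +1, and (2/9)^2 = +1. Now have (1/9).
(1/9) = 1. Collecting the sign factors: 1.
Product: (1)·(1) = 1.

1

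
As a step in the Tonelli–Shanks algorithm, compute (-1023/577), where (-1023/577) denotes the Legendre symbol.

(-1023/577)
  = (1023/577)    [577 ≡ 1 mod 4 ⇒ (-1/577) = +1]
  = (446/577)    [1023 ≡ 446 mod 577]
  = (223/577)    [577 ≡ 1 mod 8 ⇒ (2/577) = +1]
  = (577/223)    [QR: 577 ≡ 1 mod 4, sign kept]
  = (131/223)    [577 ≡ 131 mod 223]
  = -(223/131)    [QR: both ≡ 3 mod 4, sign flips]
  = -(92/131)    [223 ≡ 92 mod 131]
  = -(23/131)    [131 ≡ 3 mod 8 ⇒ (2/131)^2 = +1]
  = (131/23)    [QR: both ≡ 3 mod 4, sign flips]
  = (16/23)    [131 ≡ 16 mod 23]
  = (1/23)    [23 ≡ 7 mod 8 ⇒ (2/23)^4 = +1]
  = 1    [(1/23) = 1]

1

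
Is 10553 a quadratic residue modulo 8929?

(10553|8929)
  = (1624|8929)    [10553 ≡ 1624 mod 8929]
  = (203|8929)    [8929 ≡ 1 mod 8 ⇒ (2|8929)^3 = +1]
  = (8929|203)    [QR: 8929 ≡ 1 mod 4, sign kept]
  = (200|203)    [8929 ≡ 200 mod 203]
  = -(25|203)    [203 ≡ 3 mod 8 ⇒ (2|203)^3 = -1]
  = -(203|25)    [QR: 25 ≡ 1 mod 4, sign kept]
  = -(3|25)    [203 ≡ 3 mod 25]
  = -(25|3)    [QR: 25 ≡ 1 mod 4, sign kept]
  = -(1|3)    [25 ≡ 1 mod 3]
  = -1    [(1|3) = 1]
The Legendre symbol is -1, so x^2 ≡ 10553 (mod 8929) has no solution.

no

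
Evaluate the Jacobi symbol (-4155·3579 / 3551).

-1

By multiplicativity, (-4155·3579 / 3551) = (-4155 / 3551)·(3579 / 3551).
First factor (-4155 / 3551):
Pull out -1: (-4155 / 3551) = (-1 / 3551)·(4155 / 3551). Since 3551 ≡ 3 (mod 4), (-1 / 3551) = -1. Now have -(4155 / 3551).
Reduce the numerator: 4155 ≡ 604 (mod 3551), so (4155 / 3551) = (604 / 3551).
Factor out 2: 604 = 2^2·151. Since 3551 ≡ 7 (mod 8), (2 / 3551) = +1, and (2 / 3551)^2 = +1. Now have -(151 / 3551).
Both 151 ≡ 3 and 3551 ≡ 3 (mod 4), so reciprocity gives (151 / 3551) = -(3551 / 151). Reduce: 3551 ≡ 78 (mod 151). Now have (78 / 151).
Factor out 2: 78 = 2·39. Since 151 ≡ 7 (mod 8), (2 / 151) = +1. Now have (39 / 151).
Both 39 ≡ 3 and 151 ≡ 3 (mod 4), so reciprocity gives (39 / 151) = -(151 / 39). Reduce: 151 ≡ 34 (mod 39). Now have -(34 / 39).
Factor out 2: 34 = 2·17. Since 39 ≡ 7 (mod 8), (2 / 39) = +1. Now have -(17 / 39).
17 ≡ 1 (mod 4), so quadratic reciprocity gives (17 / 39) = (39 / 17). Reduce: 39 ≡ 5 (mod 17). Now have -(5 / 17).
5 ≡ 1 (mod 4), so quadratic reciprocity gives (5 / 17) = (17 / 5). Reduce: 17 ≡ 2 (mod 5). Now have -(2 / 5).
Factor out 2: 2 = 2. Since 5 ≡ 5 (mod 8), (2 / 5) = -1. Now have (1 / 5).
(1 / 5) = 1. Collecting the sign factors: 1.
Second factor (3579 / 3551):
Reduce the numerator: 3579 ≡ 28 (mod 3551), so (3579 / 3551) = (28 / 3551).
Factor out 2: 28 = 2^2·7. Since 3551 ≡ 7 (mod 8), (2 / 3551) = +1, and (2 / 3551)^2 = +1. Now have (7 / 3551).
Both 7 ≡ 3 and 3551 ≡ 3 (mod 4), so reciprocity gives (7 / 3551) = -(3551 / 7). Reduce: 3551 ≡ 2 (mod 7). Now have -(2 / 7).
Factor out 2: 2 = 2. Since 7 ≡ 7 (mod 8), (2 / 7) = +1. Now have -(1 / 7).
(1 / 7) = 1. Collecting the sign factors: -1.
Product: (1)·(-1) = -1.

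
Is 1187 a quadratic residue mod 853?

no

(1187/853)
  = (334/853)    [1187 ≡ 334 mod 853]
  = -(167/853)    [853 ≡ 5 mod 8 ⇒ (2/853) = -1]
  = -(853/167)    [QR: 853 ≡ 1 mod 4, sign kept]
  = -(18/167)    [853 ≡ 18 mod 167]
  = -(9/167)    [167 ≡ 7 mod 8 ⇒ (2/167) = +1]
  = -(167/9)    [QR: 9 ≡ 1 mod 4, sign kept]
  = -(5/9)    [167 ≡ 5 mod 9]
  = -(9/5)    [QR: 5 ≡ 1 mod 4, sign kept]
  = -(4/5)    [9 ≡ 4 mod 5]
  = -(1/5)    [5 ≡ 5 mod 8 ⇒ (2/5)^2 = +1]
  = -1    [(1/5) = 1]
(1187/853) = -1, and 853 is prime, so 1187 is not a quadratic residue mod 853.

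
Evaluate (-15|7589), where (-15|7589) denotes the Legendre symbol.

(-15|7589)
  = (15|7589)    [7589 ≡ 1 mod 4 ⇒ (-1|7589) = +1]
  = (7589|15)    [QR: 7589 ≡ 1 mod 4, sign kept]
  = (14|15)    [7589 ≡ 14 mod 15]
  = (7|15)    [15 ≡ 7 mod 8 ⇒ (2|15) = +1]
  = -(15|7)    [QR: both ≡ 3 mod 4, sign flips]
  = -(1|7)    [15 ≡ 1 mod 7]
  = -1    [(1|7) = 1]

-1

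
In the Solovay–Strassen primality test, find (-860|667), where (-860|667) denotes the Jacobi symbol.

(-860|667)
  = (474|667)    [-860 ≡ 474 mod 667]
  = -(237|667)    [667 ≡ 3 mod 8 ⇒ (2|667) = -1]
  = -(667|237)    [QR: 237 ≡ 1 mod 4, sign kept]
  = -(193|237)    [667 ≡ 193 mod 237]
  = -(237|193)    [QR: 193 ≡ 1 mod 4, sign kept]
  = -(44|193)    [237 ≡ 44 mod 193]
  = -(11|193)    [193 ≡ 1 mod 8 ⇒ (2|193)^2 = +1]
  = -(193|11)    [QR: 193 ≡ 1 mod 4, sign kept]
  = -(6|11)    [193 ≡ 6 mod 11]
  = (3|11)    [11 ≡ 3 mod 8 ⇒ (2|11) = -1]
  = -(11|3)    [QR: both ≡ 3 mod 4, sign flips]
  = -(2|3)    [11 ≡ 2 mod 3]
  = (1|3)    [3 ≡ 3 mod 8 ⇒ (2|3) = -1]
  = 1    [(1|3) = 1]

1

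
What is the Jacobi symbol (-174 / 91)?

(-174 / 91)
  = (8 / 91)    [-174 ≡ 8 mod 91]
  = -(1 / 91)    [91 ≡ 3 mod 8 ⇒ (2 / 91)^3 = -1]
  = -1    [(1 / 91) = 1]

-1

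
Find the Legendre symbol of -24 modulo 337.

Reduce the numerator: -24 ≡ 313 (mod 337), so (-24|337) = (313|337).
313 ≡ 1 (mod 4), so quadratic reciprocity gives (313|337) = (337|313). Reduce: 337 ≡ 24 (mod 313). Now have (24|313).
Factor out 2: 24 = 2^3·3. Since 313 ≡ 1 (mod 8), (2|313) = +1, and (2|313)^3 = +1. Now have (3|313).
313 ≡ 1 (mod 4), so quadratic reciprocity gives (3|313) = (313|3). Reduce: 313 ≡ 1 (mod 3). Now have (1|3).
(1|3) = 1. Collecting the sign factors: 1.

1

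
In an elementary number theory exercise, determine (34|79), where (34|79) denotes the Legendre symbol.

Factor out 2: 34 = 2·17. Since 79 ≡ 7 (mod 8), (2|79) = +1. Now have (17|79).
17 ≡ 1 (mod 4), so quadratic reciprocity gives (17|79) = (79|17). Reduce: 79 ≡ 11 (mod 17). Now have (11|17).
17 ≡ 1 (mod 4), so quadratic reciprocity gives (11|17) = (17|11). Reduce: 17 ≡ 6 (mod 11). Now have (6|11).
Factor out 2: 6 = 2·3. Since 11 ≡ 3 (mod 8), (2|11) = -1. Now have -(3|11).
Both 3 ≡ 3 and 11 ≡ 3 (mod 4), so reciprocity gives (3|11) = -(11|3). Reduce: 11 ≡ 2 (mod 3). Now have (2|3).
Factor out 2: 2 = 2. Since 3 ≡ 3 (mod 8), (2|3) = -1. Now have -(1|3).
(1|3) = 1. Collecting the sign factors: -1.

-1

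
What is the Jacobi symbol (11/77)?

(11/77)
  = (77/11)    [QR: 77 ≡ 1 mod 4, sign kept]
  = (0/11)    [77 ≡ 0 mod 11]
  = 0    [numerator 0, gcd > 1]

0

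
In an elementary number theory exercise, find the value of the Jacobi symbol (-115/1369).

Reduce the numerator: -115 ≡ 1254 (mod 1369), so (-115/1369) = (1254/1369).
Factor out 2: 1254 = 2·627. Since 1369 ≡ 1 (mod 8), (2/1369) = +1. Now have (627/1369).
1369 ≡ 1 (mod 4), so quadratic reciprocity gives (627/1369) = (1369/627). Reduce: 1369 ≡ 115 (mod 627). Now have (115/627).
Both 115 ≡ 3 and 627 ≡ 3 (mod 4), so reciprocity gives (115/627) = -(627/115). Reduce: 627 ≡ 52 (mod 115). Now have -(52/115).
Factor out 2: 52 = 2^2·13. Since 115 ≡ 3 (mod 8), (2/115) = -1, and (2/115)^2 = +1. Now have -(13/115).
13 ≡ 1 (mod 4), so quadratic reciprocity gives (13/115) = (115/13). Reduce: 115 ≡ 11 (mod 13). Now have -(11/13).
13 ≡ 1 (mod 4), so quadratic reciprocity gives (11/13) = (13/11). Reduce: 13 ≡ 2 (mod 11). Now have -(2/11).
Factor out 2: 2 = 2. Since 11 ≡ 3 (mod 8), (2/11) = -1. Now have (1/11).
(1/11) = 1. Collecting the sign factors: 1.

1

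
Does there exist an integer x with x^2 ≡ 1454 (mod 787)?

(1454/787)
  = (667/787)    [1454 ≡ 667 mod 787]
  = -(787/667)    [QR: both ≡ 3 mod 4, sign flips]
  = -(120/667)    [787 ≡ 120 mod 667]
  = (15/667)    [667 ≡ 3 mod 8 ⇒ (2/667)^3 = -1]
  = -(667/15)    [QR: both ≡ 3 mod 4, sign flips]
  = -(7/15)    [667 ≡ 7 mod 15]
  = (15/7)    [QR: both ≡ 3 mod 4, sign flips]
  = (1/7)    [15 ≡ 1 mod 7]
  = 1    [(1/7) = 1]
The Legendre symbol is 1, so x^2 ≡ 1454 (mod 787) has solution.

yes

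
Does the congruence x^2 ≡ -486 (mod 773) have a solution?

yes

Reduce the numerator: -486 ≡ 287 (mod 773), so (-486|773) = (287|773).
773 ≡ 1 (mod 4), so quadratic reciprocity gives (287|773) = (773|287). Reduce: 773 ≡ 199 (mod 287). Now have (199|287).
Both 199 ≡ 3 and 287 ≡ 3 (mod 4), so reciprocity gives (199|287) = -(287|199). Reduce: 287 ≡ 88 (mod 199). Now have -(88|199).
Factor out 2: 88 = 2^3·11. Since 199 ≡ 7 (mod 8), (2|199) = +1, and (2|199)^3 = +1. Now have -(11|199).
Both 11 ≡ 3 and 199 ≡ 3 (mod 4), so reciprocity gives (11|199) = -(199|11). Reduce: 199 ≡ 1 (mod 11). Now have (1|11).
(1|11) = 1. Collecting the sign factors: 1.
The Legendre symbol is 1, so x^2 ≡ -486 (mod 773) has solution.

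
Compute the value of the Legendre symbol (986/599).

-1

Reduce the numerator: 986 ≡ 387 (mod 599), so (986/599) = (387/599).
Both 387 ≡ 3 and 599 ≡ 3 (mod 4), so reciprocity gives (387/599) = -(599/387). Reduce: 599 ≡ 212 (mod 387). Now have -(212/387).
Factor out 2: 212 = 2^2·53. Since 387 ≡ 3 (mod 8), (2/387) = -1, and (2/387)^2 = +1. Now have -(53/387).
53 ≡ 1 (mod 4), so quadratic reciprocity gives (53/387) = (387/53). Reduce: 387 ≡ 16 (mod 53). Now have -(16/53).
Factor out 2: 16 = 2^4. Since 53 ≡ 5 (mod 8), (2/53) = -1, and (2/53)^4 = +1. Now have -(1/53).
(1/53) = 1. Collecting the sign factors: -1.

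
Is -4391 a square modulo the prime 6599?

yes

Reduce the numerator: -4391 ≡ 2208 (mod 6599), so (-4391/6599) = (2208/6599).
Factor out 2: 2208 = 2^5·69. Since 6599 ≡ 7 (mod 8), (2/6599) = +1, and (2/6599)^5 = +1. Now have (69/6599).
69 ≡ 1 (mod 4), so quadratic reciprocity gives (69/6599) = (6599/69). Reduce: 6599 ≡ 44 (mod 69). Now have (44/69).
Factor out 2: 44 = 2^2·11. Since 69 ≡ 5 (mod 8), (2/69) = -1, and (2/69)^2 = +1. Now have (11/69).
69 ≡ 1 (mod 4), so quadratic reciprocity gives (11/69) = (69/11). Reduce: 69 ≡ 3 (mod 11). Now have (3/11).
Both 3 ≡ 3 and 11 ≡ 3 (mod 4), so reciprocity gives (3/11) = -(11/3). Reduce: 11 ≡ 2 (mod 3). Now have -(2/3).
Factor out 2: 2 = 2. Since 3 ≡ 3 (mod 8), (2/3) = -1. Now have (1/3).
(1/3) = 1. Collecting the sign factors: 1.
The Legendre symbol is 1, so x^2 ≡ -4391 (mod 6599) has solution.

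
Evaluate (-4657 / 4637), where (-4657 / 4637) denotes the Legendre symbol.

Reduce the numerator: -4657 ≡ 4617 (mod 4637), so (-4657 / 4637) = (4617 / 4637).
4617 ≡ 1 (mod 4), so quadratic reciprocity gives (4617 / 4637) = (4637 / 4617). Reduce: 4637 ≡ 20 (mod 4617). Now have (20 / 4617).
Factor out 2: 20 = 2^2·5. Since 4617 ≡ 1 (mod 8), (2 / 4617) = +1, and (2 / 4617)^2 = +1. Now have (5 / 4617).
5 ≡ 1 (mod 4), so quadratic reciprocity gives (5 / 4617) = (4617 / 5). Reduce: 4617 ≡ 2 (mod 5). Now have (2 / 5).
Factor out 2: 2 = 2. Since 5 ≡ 5 (mod 8), (2 / 5) = -1. Now have -(1 / 5).
(1 / 5) = 1. Collecting the sign factors: -1.

-1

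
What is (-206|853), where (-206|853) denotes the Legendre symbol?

Reduce the numerator: -206 ≡ 647 (mod 853), so (-206|853) = (647|853).
853 ≡ 1 (mod 4), so quadratic reciprocity gives (647|853) = (853|647). Reduce: 853 ≡ 206 (mod 647). Now have (206|647).
Factor out 2: 206 = 2·103. Since 647 ≡ 7 (mod 8), (2|647) = +1. Now have (103|647).
Both 103 ≡ 3 and 647 ≡ 3 (mod 4), so reciprocity gives (103|647) = -(647|103). Reduce: 647 ≡ 29 (mod 103). Now have -(29|103).
29 ≡ 1 (mod 4), so quadratic reciprocity gives (29|103) = (103|29). Reduce: 103 ≡ 16 (mod 29). Now have -(16|29).
Factor out 2: 16 = 2^4. Since 29 ≡ 5 (mod 8), (2|29) = -1, and (2|29)^4 = +1. Now have -(1|29).
(1|29) = 1. Collecting the sign factors: -1.

-1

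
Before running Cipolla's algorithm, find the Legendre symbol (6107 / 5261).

(6107 / 5261)
  = (846 / 5261)    [6107 ≡ 846 mod 5261]
  = -(423 / 5261)    [5261 ≡ 5 mod 8 ⇒ (2 / 5261) = -1]
  = -(5261 / 423)    [QR: 5261 ≡ 1 mod 4, sign kept]
  = -(185 / 423)    [5261 ≡ 185 mod 423]
  = -(423 / 185)    [QR: 185 ≡ 1 mod 4, sign kept]
  = -(53 / 185)    [423 ≡ 53 mod 185]
  = -(185 / 53)    [QR: 53 ≡ 1 mod 4, sign kept]
  = -(26 / 53)    [185 ≡ 26 mod 53]
  = (13 / 53)    [53 ≡ 5 mod 8 ⇒ (2 / 53) = -1]
  = (53 / 13)    [QR: 13 ≡ 1 mod 4, sign kept]
  = (1 / 13)    [53 ≡ 1 mod 13]
  = 1    [(1 / 13) = 1]

1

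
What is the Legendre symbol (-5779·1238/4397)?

-1

By multiplicativity, (-5779·1238/4397) = (-5779/4397)·(1238/4397).
First factor (-5779/4397):
Reduce the numerator: -5779 ≡ 3015 (mod 4397), so (-5779/4397) = (3015/4397).
4397 ≡ 1 (mod 4), so quadratic reciprocity gives (3015/4397) = (4397/3015). Reduce: 4397 ≡ 1382 (mod 3015). Now have (1382/3015).
Factor out 2: 1382 = 2·691. Since 3015 ≡ 7 (mod 8), (2/3015) = +1. Now have (691/3015).
Both 691 ≡ 3 and 3015 ≡ 3 (mod 4), so reciprocity gives (691/3015) = -(3015/691). Reduce: 3015 ≡ 251 (mod 691). Now have -(251/691).
Both 251 ≡ 3 and 691 ≡ 3 (mod 4), so reciprocity gives (251/691) = -(691/251). Reduce: 691 ≡ 189 (mod 251). Now have (189/251).
189 ≡ 1 (mod 4), so quadratic reciprocity gives (189/251) = (251/189). Reduce: 251 ≡ 62 (mod 189). Now have (62/189).
Factor out 2: 62 = 2·31. Since 189 ≡ 5 (mod 8), (2/189) = -1. Now have -(31/189).
189 ≡ 1 (mod 4), so quadratic reciprocity gives (31/189) = (189/31). Reduce: 189 ≡ 3 (mod 31). Now have -(3/31).
Both 3 ≡ 3 and 31 ≡ 3 (mod 4), so reciprocity gives (3/31) = -(31/3). Reduce: 31 ≡ 1 (mod 3). Now have (1/3).
(1/3) = 1. Collecting the sign factors: 1.
Second factor (1238/4397):
Factor out 2: 1238 = 2·619. Since 4397 ≡ 5 (mod 8), (2/4397) = -1. Now have -(619/4397).
4397 ≡ 1 (mod 4), so quadratic reciprocity gives (619/4397) = (4397/619). Reduce: 4397 ≡ 64 (mod 619). Now have -(64/619).
Factor out 2: 64 = 2^6. Since 619 ≡ 3 (mod 8), (2/619) = -1, and (2/619)^6 = +1. Now have -(1/619).
(1/619) = 1. Collecting the sign factors: -1.
Product: (1)·(-1) = -1.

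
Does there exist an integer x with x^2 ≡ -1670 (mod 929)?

(-1670/929)
  = (188/929)    [-1670 ≡ 188 mod 929]
  = (47/929)    [929 ≡ 1 mod 8 ⇒ (2/929)^2 = +1]
  = (929/47)    [QR: 929 ≡ 1 mod 4, sign kept]
  = (36/47)    [929 ≡ 36 mod 47]
  = (9/47)    [47 ≡ 7 mod 8 ⇒ (2/47)^2 = +1]
  = (47/9)    [QR: 9 ≡ 1 mod 4, sign kept]
  = (2/9)    [47 ≡ 2 mod 9]
  = (1/9)    [9 ≡ 1 mod 8 ⇒ (2/9) = +1]
  = 1    [(1/9) = 1]
(-1670/929) = 1, and 929 is prime, so -1670 is a quadratic residue mod 929.

yes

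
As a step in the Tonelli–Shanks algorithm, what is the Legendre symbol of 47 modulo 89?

89 ≡ 1 (mod 4), so quadratic reciprocity gives (47/89) = (89/47). Reduce: 89 ≡ 42 (mod 47). Now have (42/47).
Factor out 2: 42 = 2·21. Since 47 ≡ 7 (mod 8), (2/47) = +1. Now have (21/47).
21 ≡ 1 (mod 4), so quadratic reciprocity gives (21/47) = (47/21). Reduce: 47 ≡ 5 (mod 21). Now have (5/21).
5 ≡ 1 (mod 4), so quadratic reciprocity gives (5/21) = (21/5). Reduce: 21 ≡ 1 (mod 5). Now have (1/5).
(1/5) = 1. Collecting the sign factors: 1.

1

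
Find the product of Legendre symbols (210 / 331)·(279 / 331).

By multiplicativity, (210·279 / 331) = (210 / 331)·(279 / 331).
First factor (210 / 331):
(210 / 331)
  = -(105 / 331)    [331 ≡ 3 mod 8 ⇒ (2 / 331) = -1]
  = -(331 / 105)    [QR: 105 ≡ 1 mod 4, sign kept]
  = -(16 / 105)    [331 ≡ 16 mod 105]
  = -(1 / 105)    [105 ≡ 1 mod 8 ⇒ (2 / 105)^4 = +1]
  = -1    [(1 / 105) = 1]
Second factor (279 / 331):
(279 / 331)
  = -(331 / 279)    [QR: both ≡ 3 mod 4, sign flips]
  = -(52 / 279)    [331 ≡ 52 mod 279]
  = -(13 / 279)    [279 ≡ 7 mod 8 ⇒ (2 / 279)^2 = +1]
  = -(279 / 13)    [QR: 13 ≡ 1 mod 4, sign kept]
  = -(6 / 13)    [279 ≡ 6 mod 13]
  = (3 / 13)    [13 ≡ 5 mod 8 ⇒ (2 / 13) = -1]
  = (13 / 3)    [QR: 13 ≡ 1 mod 4, sign kept]
  = (1 / 3)    [13 ≡ 1 mod 3]
  = 1    [(1 / 3) = 1]
Product: (-1)·(1) = -1.

-1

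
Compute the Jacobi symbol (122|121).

1

(122|121)
  = (1|121)    [122 ≡ 1 mod 121]
  = 1    [(1|121) = 1]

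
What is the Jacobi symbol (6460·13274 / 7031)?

-1

By multiplicativity, (6460·13274 / 7031) = (6460 / 7031)·(13274 / 7031).
First factor (6460 / 7031):
Factor out 2: 6460 = 2^2·1615. Since 7031 ≡ 7 (mod 8), (2 / 7031) = +1, and (2 / 7031)^2 = +1. Now have (1615 / 7031).
Both 1615 ≡ 3 and 7031 ≡ 3 (mod 4), so reciprocity gives (1615 / 7031) = -(7031 / 1615). Reduce: 7031 ≡ 571 (mod 1615). Now have -(571 / 1615).
Both 571 ≡ 3 and 1615 ≡ 3 (mod 4), so reciprocity gives (571 / 1615) = -(1615 / 571). Reduce: 1615 ≡ 473 (mod 571). Now have (473 / 571).
473 ≡ 1 (mod 4), so quadratic reciprocity gives (473 / 571) = (571 / 473). Reduce: 571 ≡ 98 (mod 473). Now have (98 / 473).
Factor out 2: 98 = 2·49. Since 473 ≡ 1 (mod 8), (2 / 473) = +1. Now have (49 / 473).
49 ≡ 1 (mod 4), so quadratic reciprocity gives (49 / 473) = (473 / 49). Reduce: 473 ≡ 32 (mod 49). Now have (32 / 49).
Factor out 2: 32 = 2^5. Since 49 ≡ 1 (mod 8), (2 / 49) = +1, and (2 / 49)^5 = +1. Now have (1 / 49).
(1 / 49) = 1. Collecting the sign factors: 1.
Second factor (13274 / 7031):
Reduce the numerator: 13274 ≡ 6243 (mod 7031), so (13274 / 7031) = (6243 / 7031).
Both 6243 ≡ 3 and 7031 ≡ 3 (mod 4), so reciprocity gives (6243 / 7031) = -(7031 / 6243). Reduce: 7031 ≡ 788 (mod 6243). Now have -(788 / 6243).
Factor out 2: 788 = 2^2·197. Since 6243 ≡ 3 (mod 8), (2 / 6243) = -1, and (2 / 6243)^2 = +1. Now have -(197 / 6243).
197 ≡ 1 (mod 4), so quadratic reciprocity gives (197 / 6243) = (6243 / 197). Reduce: 6243 ≡ 136 (mod 197). Now have -(136 / 197).
Factor out 2: 136 = 2^3·17. Since 197 ≡ 5 (mod 8), (2 / 197) = -1, and (2 / 197)^3 = -1. Now have (17 / 197).
17 ≡ 1 (mod 4), so quadratic reciprocity gives (17 / 197) = (197 / 17). Reduce: 197 ≡ 10 (mod 17). Now have (10 / 17).
Factor out 2: 10 = 2·5. Since 17 ≡ 1 (mod 8), (2 / 17) = +1. Now have (5 / 17).
5 ≡ 1 (mod 4), so quadratic reciprocity gives (5 / 17) = (17 / 5). Reduce: 17 ≡ 2 (mod 5). Now have (2 / 5).
Factor out 2: 2 = 2. Since 5 ≡ 5 (mod 8), (2 / 5) = -1. Now have -(1 / 5).
(1 / 5) = 1. Collecting the sign factors: -1.
Product: (1)·(-1) = -1.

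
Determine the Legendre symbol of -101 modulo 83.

1

Pull out -1: (-101/83) = (-1/83)·(101/83). Since 83 ≡ 3 (mod 4), (-1/83) = -1. Now have -(101/83).
Reduce the numerator: 101 ≡ 18 (mod 83), so (101/83) = (18/83).
Factor out 2: 18 = 2·9. Since 83 ≡ 3 (mod 8), (2/83) = -1. Now have (9/83).
9 ≡ 1 (mod 4), so quadratic reciprocity gives (9/83) = (83/9). Reduce: 83 ≡ 2 (mod 9). Now have (2/9).
Factor out 2: 2 = 2. Since 9 ≡ 1 (mod 8), (2/9) = +1. Now have (1/9).
(1/9) = 1. Collecting the sign factors: 1.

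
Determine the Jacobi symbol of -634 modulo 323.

(-634/323)
  = (12/323)    [-634 ≡ 12 mod 323]
  = (3/323)    [323 ≡ 3 mod 8 ⇒ (2/323)^2 = +1]
  = -(323/3)    [QR: both ≡ 3 mod 4, sign flips]
  = -(2/3)    [323 ≡ 2 mod 3]
  = (1/3)    [3 ≡ 3 mod 8 ⇒ (2/3) = -1]
  = 1    [(1/3) = 1]

1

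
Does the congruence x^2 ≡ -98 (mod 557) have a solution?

(-98/557)
  = (98/557)    [557 ≡ 1 mod 4 ⇒ (-1/557) = +1]
  = -(49/557)    [557 ≡ 5 mod 8 ⇒ (2/557) = -1]
  = -(557/49)    [QR: 49 ≡ 1 mod 4, sign kept]
  = -(18/49)    [557 ≡ 18 mod 49]
  = -(9/49)    [49 ≡ 1 mod 8 ⇒ (2/49) = +1]
  = -(49/9)    [QR: 9 ≡ 1 mod 4, sign kept]
  = -(4/9)    [49 ≡ 4 mod 9]
  = -(1/9)    [9 ≡ 1 mod 8 ⇒ (2/9)^2 = +1]
  = -1    [(1/9) = 1]
(-98/557) = -1, and 557 is prime, so -98 is not a quadratic residue mod 557.

no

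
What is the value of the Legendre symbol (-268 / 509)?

1

(-268 / 509)
  = (268 / 509)    [509 ≡ 1 mod 4 ⇒ (-1 / 509) = +1]
  = (67 / 509)    [509 ≡ 5 mod 8 ⇒ (2 / 509)^2 = +1]
  = (509 / 67)    [QR: 509 ≡ 1 mod 4, sign kept]
  = (40 / 67)    [509 ≡ 40 mod 67]
  = -(5 / 67)    [67 ≡ 3 mod 8 ⇒ (2 / 67)^3 = -1]
  = -(67 / 5)    [QR: 5 ≡ 1 mod 4, sign kept]
  = -(2 / 5)    [67 ≡ 2 mod 5]
  = (1 / 5)    [5 ≡ 5 mod 8 ⇒ (2 / 5) = -1]
  = 1    [(1 / 5) = 1]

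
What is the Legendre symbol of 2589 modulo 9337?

1

2589 ≡ 1 (mod 4), so quadratic reciprocity gives (2589|9337) = (9337|2589). Reduce: 9337 ≡ 1570 (mod 2589). Now have (1570|2589).
Factor out 2: 1570 = 2·785. Since 2589 ≡ 5 (mod 8), (2|2589) = -1. Now have -(785|2589).
785 ≡ 1 (mod 4), so quadratic reciprocity gives (785|2589) = (2589|785). Reduce: 2589 ≡ 234 (mod 785). Now have -(234|785).
Factor out 2: 234 = 2·117. Since 785 ≡ 1 (mod 8), (2|785) = +1. Now have -(117|785).
117 ≡ 1 (mod 4), so quadratic reciprocity gives (117|785) = (785|117). Reduce: 785 ≡ 83 (mod 117). Now have -(83|117).
117 ≡ 1 (mod 4), so quadratic reciprocity gives (83|117) = (117|83). Reduce: 117 ≡ 34 (mod 83). Now have -(34|83).
Factor out 2: 34 = 2·17. Since 83 ≡ 3 (mod 8), (2|83) = -1. Now have (17|83).
17 ≡ 1 (mod 4), so quadratic reciprocity gives (17|83) = (83|17). Reduce: 83 ≡ 15 (mod 17). Now have (15|17).
17 ≡ 1 (mod 4), so quadratic reciprocity gives (15|17) = (17|15). Reduce: 17 ≡ 2 (mod 15). Now have (2|15).
Factor out 2: 2 = 2. Since 15 ≡ 7 (mod 8), (2|15) = +1. Now have (1|15).
(1|15) = 1. Collecting the sign factors: 1.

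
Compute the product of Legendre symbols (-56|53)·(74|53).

By multiplicativity, (-56·74|53) = (-56|53)·(74|53).
First factor (-56|53):
(-56|53)
  = (50|53)    [-56 ≡ 50 mod 53]
  = -(25|53)    [53 ≡ 5 mod 8 ⇒ (2|53) = -1]
  = -(53|25)    [QR: 25 ≡ 1 mod 4, sign kept]
  = -(3|25)    [53 ≡ 3 mod 25]
  = -(25|3)    [QR: 25 ≡ 1 mod 4, sign kept]
  = -(1|3)    [25 ≡ 1 mod 3]
  = -1    [(1|3) = 1]
Second factor (74|53):
(74|53)
  = (21|53)    [74 ≡ 21 mod 53]
  = (53|21)    [QR: 21 ≡ 1 mod 4, sign kept]
  = (11|21)    [53 ≡ 11 mod 21]
  = (21|11)    [QR: 21 ≡ 1 mod 4, sign kept]
  = (10|11)    [21 ≡ 10 mod 11]
  = -(5|11)    [11 ≡ 3 mod 8 ⇒ (2|11) = -1]
  = -(11|5)    [QR: 5 ≡ 1 mod 4, sign kept]
  = -(1|5)    [11 ≡ 1 mod 5]
  = -1    [(1|5) = 1]
Product: (-1)·(-1) = 1.

1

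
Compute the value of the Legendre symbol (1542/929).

-1

Reduce the numerator: 1542 ≡ 613 (mod 929), so (1542/929) = (613/929).
613 ≡ 1 (mod 4), so quadratic reciprocity gives (613/929) = (929/613). Reduce: 929 ≡ 316 (mod 613). Now have (316/613).
Factor out 2: 316 = 2^2·79. Since 613 ≡ 5 (mod 8), (2/613) = -1, and (2/613)^2 = +1. Now have (79/613).
613 ≡ 1 (mod 4), so quadratic reciprocity gives (79/613) = (613/79). Reduce: 613 ≡ 60 (mod 79). Now have (60/79).
Factor out 2: 60 = 2^2·15. Since 79 ≡ 7 (mod 8), (2/79) = +1, and (2/79)^2 = +1. Now have (15/79).
Both 15 ≡ 3 and 79 ≡ 3 (mod 4), so reciprocity gives (15/79) = -(79/15). Reduce: 79 ≡ 4 (mod 15). Now have -(4/15).
Factor out 2: 4 = 2^2. Since 15 ≡ 7 (mod 8), (2/15) = +1, and (2/15)^2 = +1. Now have -(1/15).
(1/15) = 1. Collecting the sign factors: -1.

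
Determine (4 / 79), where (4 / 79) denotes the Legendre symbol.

Factor out 2: 4 = 2^2. Since 79 ≡ 7 (mod 8), (2 / 79) = +1, and (2 / 79)^2 = +1. Now have (1 / 79).
(1 / 79) = 1. Collecting the sign factors: 1.

1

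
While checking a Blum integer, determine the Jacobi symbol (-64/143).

-1

(-64/143)
  = (79/143)    [-64 ≡ 79 mod 143]
  = -(143/79)    [QR: both ≡ 3 mod 4, sign flips]
  = -(64/79)    [143 ≡ 64 mod 79]
  = -(1/79)    [79 ≡ 7 mod 8 ⇒ (2/79)^6 = +1]
  = -1    [(1/79) = 1]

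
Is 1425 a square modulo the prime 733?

(1425|733)
  = (692|733)    [1425 ≡ 692 mod 733]
  = (173|733)    [733 ≡ 5 mod 8 ⇒ (2|733)^2 = +1]
  = (733|173)    [QR: 173 ≡ 1 mod 4, sign kept]
  = (41|173)    [733 ≡ 41 mod 173]
  = (173|41)    [QR: 41 ≡ 1 mod 4, sign kept]
  = (9|41)    [173 ≡ 9 mod 41]
  = (41|9)    [QR: 9 ≡ 1 mod 4, sign kept]
  = (5|9)    [41 ≡ 5 mod 9]
  = (9|5)    [QR: 5 ≡ 1 mod 4, sign kept]
  = (4|5)    [9 ≡ 4 mod 5]
  = (1|5)    [5 ≡ 5 mod 8 ⇒ (2|5)^2 = +1]
  = 1    [(1|5) = 1]
The Legendre symbol is 1, so x^2 ≡ 1425 (mod 733) has solution.

yes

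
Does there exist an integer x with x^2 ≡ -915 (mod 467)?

no

(-915/467)
  = -(915/467)    [467 ≡ 3 mod 4 ⇒ (-1/467) = -1]
  = -(448/467)    [915 ≡ 448 mod 467]
  = -(7/467)    [467 ≡ 3 mod 8 ⇒ (2/467)^6 = +1]
  = (467/7)    [QR: both ≡ 3 mod 4, sign flips]
  = (5/7)    [467 ≡ 5 mod 7]
  = (7/5)    [QR: 5 ≡ 1 mod 4, sign kept]
  = (2/5)    [7 ≡ 2 mod 5]
  = -(1/5)    [5 ≡ 5 mod 8 ⇒ (2/5) = -1]
  = -1    [(1/5) = 1]
(-915/467) = -1, and 467 is prime, so -915 is not a quadratic residue mod 467.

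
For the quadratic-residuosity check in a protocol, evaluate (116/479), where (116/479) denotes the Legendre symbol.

-1

(116/479)
  = (29/479)    [479 ≡ 7 mod 8 ⇒ (2/479)^2 = +1]
  = (479/29)    [QR: 29 ≡ 1 mod 4, sign kept]
  = (15/29)    [479 ≡ 15 mod 29]
  = (29/15)    [QR: 29 ≡ 1 mod 4, sign kept]
  = (14/15)    [29 ≡ 14 mod 15]
  = (7/15)    [15 ≡ 7 mod 8 ⇒ (2/15) = +1]
  = -(15/7)    [QR: both ≡ 3 mod 4, sign flips]
  = -(1/7)    [15 ≡ 1 mod 7]
  = -1    [(1/7) = 1]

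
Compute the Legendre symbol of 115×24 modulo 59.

By multiplicativity, (115·24|59) = (115|59)·(24|59).
First factor (115|59):
(115|59)
  = (56|59)    [115 ≡ 56 mod 59]
  = -(7|59)    [59 ≡ 3 mod 8 ⇒ (2|59)^3 = -1]
  = (59|7)    [QR: both ≡ 3 mod 4, sign flips]
  = (3|7)    [59 ≡ 3 mod 7]
  = -(7|3)    [QR: both ≡ 3 mod 4, sign flips]
  = -(1|3)    [7 ≡ 1 mod 3]
  = -1    [(1|3) = 1]
Second factor (24|59):
(24|59)
  = -(3|59)    [59 ≡ 3 mod 8 ⇒ (2|59)^3 = -1]
  = (59|3)    [QR: both ≡ 3 mod 4, sign flips]
  = (2|3)    [59 ≡ 2 mod 3]
  = -(1|3)    [3 ≡ 3 mod 8 ⇒ (2|3) = -1]
  = -1    [(1|3) = 1]
Product: (-1)·(-1) = 1.

1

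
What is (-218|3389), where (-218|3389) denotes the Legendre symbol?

(-218|3389)
  = (218|3389)    [3389 ≡ 1 mod 4 ⇒ (-1|3389) = +1]
  = -(109|3389)    [3389 ≡ 5 mod 8 ⇒ (2|3389) = -1]
  = -(3389|109)    [QR: 109 ≡ 1 mod 4, sign kept]
  = -(10|109)    [3389 ≡ 10 mod 109]
  = (5|109)    [109 ≡ 5 mod 8 ⇒ (2|109) = -1]
  = (109|5)    [QR: 5 ≡ 1 mod 4, sign kept]
  = (4|5)    [109 ≡ 4 mod 5]
  = (1|5)    [5 ≡ 5 mod 8 ⇒ (2|5)^2 = +1]
  = 1    [(1|5) = 1]

1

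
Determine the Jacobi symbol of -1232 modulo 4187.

1

Pull out -1: (-1232/4187) = (-1/4187)·(1232/4187). Since 4187 ≡ 3 (mod 4), (-1/4187) = -1. Now have -(1232/4187).
Factor out 2: 1232 = 2^4·77. Since 4187 ≡ 3 (mod 8), (2/4187) = -1, and (2/4187)^4 = +1. Now have -(77/4187).
77 ≡ 1 (mod 4), so quadratic reciprocity gives (77/4187) = (4187/77). Reduce: 4187 ≡ 29 (mod 77). Now have -(29/77).
29 ≡ 1 (mod 4), so quadratic reciprocity gives (29/77) = (77/29). Reduce: 77 ≡ 19 (mod 29). Now have -(19/29).
29 ≡ 1 (mod 4), so quadratic reciprocity gives (19/29) = (29/19). Reduce: 29 ≡ 10 (mod 19). Now have -(10/19).
Factor out 2: 10 = 2·5. Since 19 ≡ 3 (mod 8), (2/19) = -1. Now have (5/19).
5 ≡ 1 (mod 4), so quadratic reciprocity gives (5/19) = (19/5). Reduce: 19 ≡ 4 (mod 5). Now have (4/5).
Factor out 2: 4 = 2^2. Since 5 ≡ 5 (mod 8), (2/5) = -1, and (2/5)^2 = +1. Now have (1/5).
(1/5) = 1. Collecting the sign factors: 1.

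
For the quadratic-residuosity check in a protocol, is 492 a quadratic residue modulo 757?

no

(492/757)
  = (123/757)    [757 ≡ 5 mod 8 ⇒ (2/757)^2 = +1]
  = (757/123)    [QR: 757 ≡ 1 mod 4, sign kept]
  = (19/123)    [757 ≡ 19 mod 123]
  = -(123/19)    [QR: both ≡ 3 mod 4, sign flips]
  = -(9/19)    [123 ≡ 9 mod 19]
  = -(19/9)    [QR: 9 ≡ 1 mod 4, sign kept]
  = -(1/9)    [19 ≡ 1 mod 9]
  = -1    [(1/9) = 1]
(492/757) = -1, and 757 is prime, so 492 is not a quadratic residue mod 757.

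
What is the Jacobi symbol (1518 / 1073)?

-1

(1518 / 1073)
  = (445 / 1073)    [1518 ≡ 445 mod 1073]
  = (1073 / 445)    [QR: 445 ≡ 1 mod 4, sign kept]
  = (183 / 445)    [1073 ≡ 183 mod 445]
  = (445 / 183)    [QR: 445 ≡ 1 mod 4, sign kept]
  = (79 / 183)    [445 ≡ 79 mod 183]
  = -(183 / 79)    [QR: both ≡ 3 mod 4, sign flips]
  = -(25 / 79)    [183 ≡ 25 mod 79]
  = -(79 / 25)    [QR: 25 ≡ 1 mod 4, sign kept]
  = -(4 / 25)    [79 ≡ 4 mod 25]
  = -(1 / 25)    [25 ≡ 1 mod 8 ⇒ (2 / 25)^2 = +1]
  = -1    [(1 / 25) = 1]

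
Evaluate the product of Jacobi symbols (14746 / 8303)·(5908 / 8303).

By multiplicativity, (14746·5908 / 8303) = (14746 / 8303)·(5908 / 8303).
First factor (14746 / 8303):
Reduce the numerator: 14746 ≡ 6443 (mod 8303), so (14746 / 8303) = (6443 / 8303).
Both 6443 ≡ 3 and 8303 ≡ 3 (mod 4), so reciprocity gives (6443 / 8303) = -(8303 / 6443). Reduce: 8303 ≡ 1860 (mod 6443). Now have -(1860 / 6443).
Factor out 2: 1860 = 2^2·465. Since 6443 ≡ 3 (mod 8), (2 / 6443) = -1, and (2 / 6443)^2 = +1. Now have -(465 / 6443).
465 ≡ 1 (mod 4), so quadratic reciprocity gives (465 / 6443) = (6443 / 465). Reduce: 6443 ≡ 398 (mod 465). Now have -(398 / 465).
Factor out 2: 398 = 2·199. Since 465 ≡ 1 (mod 8), (2 / 465) = +1. Now have -(199 / 465).
465 ≡ 1 (mod 4), so quadratic reciprocity gives (199 / 465) = (465 / 199). Reduce: 465 ≡ 67 (mod 199). Now have -(67 / 199).
Both 67 ≡ 3 and 199 ≡ 3 (mod 4), so reciprocity gives (67 / 199) = -(199 / 67). Reduce: 199 ≡ 65 (mod 67). Now have (65 / 67).
65 ≡ 1 (mod 4), so quadratic reciprocity gives (65 / 67) = (67 / 65). Reduce: 67 ≡ 2 (mod 65). Now have (2 / 65).
Factor out 2: 2 = 2. Since 65 ≡ 1 (mod 8), (2 / 65) = +1. Now have (1 / 65).
(1 / 65) = 1. Collecting the sign factors: 1.
Second factor (5908 / 8303):
Factor out 2: 5908 = 2^2·1477. Since 8303 ≡ 7 (mod 8), (2 / 8303) = +1, and (2 / 8303)^2 = +1. Now have (1477 / 8303).
1477 ≡ 1 (mod 4), so quadratic reciprocity gives (1477 / 8303) = (8303 / 1477). Reduce: 8303 ≡ 918 (mod 1477). Now have (918 / 1477).
Factor out 2: 918 = 2·459. Since 1477 ≡ 5 (mod 8), (2 / 1477) = -1. Now have -(459 / 1477).
1477 ≡ 1 (mod 4), so quadratic reciprocity gives (459 / 1477) = (1477 / 459). Reduce: 1477 ≡ 100 (mod 459). Now have -(100 / 459).
Factor out 2: 100 = 2^2·25. Since 459 ≡ 3 (mod 8), (2 / 459) = -1, and (2 / 459)^2 = +1. Now have -(25 / 459).
25 ≡ 1 (mod 4), so quadratic reciprocity gives (25 / 459) = (459 / 25). Reduce: 459 ≡ 9 (mod 25). Now have -(9 / 25).
9 ≡ 1 (mod 4), so quadratic reciprocity gives (9 / 25) = (25 / 9). Reduce: 25 ≡ 7 (mod 9). Now have -(7 / 9).
9 ≡ 1 (mod 4), so quadratic reciprocity gives (7 / 9) = (9 / 7). Reduce: 9 ≡ 2 (mod 7). Now have -(2 / 7).
Factor out 2: 2 = 2. Since 7 ≡ 7 (mod 8), (2 / 7) = +1. Now have -(1 / 7).
(1 / 7) = 1. Collecting the sign factors: -1.
Product: (1)·(-1) = -1.

-1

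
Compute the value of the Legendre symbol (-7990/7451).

Reduce the numerator: -7990 ≡ 6912 (mod 7451), so (-7990/7451) = (6912/7451).
Factor out 2: 6912 = 2^8·27. Since 7451 ≡ 3 (mod 8), (2/7451) = -1, and (2/7451)^8 = +1. Now have (27/7451).
Both 27 ≡ 3 and 7451 ≡ 3 (mod 4), so reciprocity gives (27/7451) = -(7451/27). Reduce: 7451 ≡ 26 (mod 27). Now have -(26/27).
Factor out 2: 26 = 2·13. Since 27 ≡ 3 (mod 8), (2/27) = -1. Now have (13/27).
13 ≡ 1 (mod 4), so quadratic reciprocity gives (13/27) = (27/13). Reduce: 27 ≡ 1 (mod 13). Now have (1/13).
(1/13) = 1. Collecting the sign factors: 1.

1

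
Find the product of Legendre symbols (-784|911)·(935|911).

By multiplicativity, (-784·935|911) = (-784|911)·(935|911).
First factor (-784|911):
Reduce the numerator: -784 ≡ 127 (mod 911), so (-784|911) = (127|911).
Both 127 ≡ 3 and 911 ≡ 3 (mod 4), so reciprocity gives (127|911) = -(911|127). Reduce: 911 ≡ 22 (mod 127). Now have -(22|127).
Factor out 2: 22 = 2·11. Since 127 ≡ 7 (mod 8), (2|127) = +1. Now have -(11|127).
Both 11 ≡ 3 and 127 ≡ 3 (mod 4), so reciprocity gives (11|127) = -(127|11). Reduce: 127 ≡ 6 (mod 11). Now have (6|11).
Factor out 2: 6 = 2·3. Since 11 ≡ 3 (mod 8), (2|11) = -1. Now have -(3|11).
Both 3 ≡ 3 and 11 ≡ 3 (mod 4), so reciprocity gives (3|11) = -(11|3). Reduce: 11 ≡ 2 (mod 3). Now have (2|3).
Factor out 2: 2 = 2. Since 3 ≡ 3 (mod 8), (2|3) = -1. Now have -(1|3).
(1|3) = 1. Collecting the sign factors: -1.
Second factor (935|911):
Reduce the numerator: 935 ≡ 24 (mod 911), so (935|911) = (24|911).
Factor out 2: 24 = 2^3·3. Since 911 ≡ 7 (mod 8), (2|911) = +1, and (2|911)^3 = +1. Now have (3|911).
Both 3 ≡ 3 and 911 ≡ 3 (mod 4), so reciprocity gives (3|911) = -(911|3). Reduce: 911 ≡ 2 (mod 3). Now have -(2|3).
Factor out 2: 2 = 2. Since 3 ≡ 3 (mod 8), (2|3) = -1. Now have (1|3).
(1|3) = 1. Collecting the sign factors: 1.
Product: (-1)·(1) = -1.

-1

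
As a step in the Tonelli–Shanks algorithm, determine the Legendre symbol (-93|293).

Reduce the numerator: -93 ≡ 200 (mod 293), so (-93|293) = (200|293).
Factor out 2: 200 = 2^3·25. Since 293 ≡ 5 (mod 8), (2|293) = -1, and (2|293)^3 = -1. Now have -(25|293).
25 ≡ 1 (mod 4), so quadratic reciprocity gives (25|293) = (293|25). Reduce: 293 ≡ 18 (mod 25). Now have -(18|25).
Factor out 2: 18 = 2·9. Since 25 ≡ 1 (mod 8), (2|25) = +1. Now have -(9|25).
9 ≡ 1 (mod 4), so quadratic reciprocity gives (9|25) = (25|9). Reduce: 25 ≡ 7 (mod 9). Now have -(7|9).
9 ≡ 1 (mod 4), so quadratic reciprocity gives (7|9) = (9|7). Reduce: 9 ≡ 2 (mod 7). Now have -(2|7).
Factor out 2: 2 = 2. Since 7 ≡ 7 (mod 8), (2|7) = +1. Now have -(1|7).
(1|7) = 1. Collecting the sign factors: -1.

-1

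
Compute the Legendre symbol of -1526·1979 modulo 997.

-1

By multiplicativity, (-1526·1979/997) = (-1526/997)·(1979/997).
First factor (-1526/997):
(-1526/997)
  = (468/997)    [-1526 ≡ 468 mod 997]
  = (117/997)    [997 ≡ 5 mod 8 ⇒ (2/997)^2 = +1]
  = (997/117)    [QR: 117 ≡ 1 mod 4, sign kept]
  = (61/117)    [997 ≡ 61 mod 117]
  = (117/61)    [QR: 61 ≡ 1 mod 4, sign kept]
  = (56/61)    [117 ≡ 56 mod 61]
  = -(7/61)    [61 ≡ 5 mod 8 ⇒ (2/61)^3 = -1]
  = -(61/7)    [QR: 61 ≡ 1 mod 4, sign kept]
  = -(5/7)    [61 ≡ 5 mod 7]
  = -(7/5)    [QR: 5 ≡ 1 mod 4, sign kept]
  = -(2/5)    [7 ≡ 2 mod 5]
  = (1/5)    [5 ≡ 5 mod 8 ⇒ (2/5) = -1]
  = 1    [(1/5) = 1]
Second factor (1979/997):
(1979/997)
  = (982/997)    [1979 ≡ 982 mod 997]
  = -(491/997)    [997 ≡ 5 mod 8 ⇒ (2/997) = -1]
  = -(997/491)    [QR: 997 ≡ 1 mod 4, sign kept]
  = -(15/491)    [997 ≡ 15 mod 491]
  = (491/15)    [QR: both ≡ 3 mod 4, sign flips]
  = (11/15)    [491 ≡ 11 mod 15]
  = -(15/11)    [QR: both ≡ 3 mod 4, sign flips]
  = -(4/11)    [15 ≡ 4 mod 11]
  = -(1/11)    [11 ≡ 3 mod 8 ⇒ (2/11)^2 = +1]
  = -1    [(1/11) = 1]
Product: (1)·(-1) = -1.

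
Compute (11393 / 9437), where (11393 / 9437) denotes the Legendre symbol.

Reduce the numerator: 11393 ≡ 1956 (mod 9437), so (11393 / 9437) = (1956 / 9437).
Factor out 2: 1956 = 2^2·489. Since 9437 ≡ 5 (mod 8), (2 / 9437) = -1, and (2 / 9437)^2 = +1. Now have (489 / 9437).
489 ≡ 1 (mod 4), so quadratic reciprocity gives (489 / 9437) = (9437 / 489). Reduce: 9437 ≡ 146 (mod 489). Now have (146 / 489).
Factor out 2: 146 = 2·73. Since 489 ≡ 1 (mod 8), (2 / 489) = +1. Now have (73 / 489).
73 ≡ 1 (mod 4), so quadratic reciprocity gives (73 / 489) = (489 / 73). Reduce: 489 ≡ 51 (mod 73). Now have (51 / 73).
73 ≡ 1 (mod 4), so quadratic reciprocity gives (51 / 73) = (73 / 51). Reduce: 73 ≡ 22 (mod 51). Now have (22 / 51).
Factor out 2: 22 = 2·11. Since 51 ≡ 3 (mod 8), (2 / 51) = -1. Now have -(11 / 51).
Both 11 ≡ 3 and 51 ≡ 3 (mod 4), so reciprocity gives (11 / 51) = -(51 / 11). Reduce: 51 ≡ 7 (mod 11). Now have (7 / 11).
Both 7 ≡ 3 and 11 ≡ 3 (mod 4), so reciprocity gives (7 / 11) = -(11 / 7). Reduce: 11 ≡ 4 (mod 7). Now have -(4 / 7).
Factor out 2: 4 = 2^2. Since 7 ≡ 7 (mod 8), (2 / 7) = +1, and (2 / 7)^2 = +1. Now have -(1 / 7).
(1 / 7) = 1. Collecting the sign factors: -1.

-1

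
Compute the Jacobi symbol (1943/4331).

(1943/4331)
  = -(4331/1943)    [QR: both ≡ 3 mod 4, sign flips]
  = -(445/1943)    [4331 ≡ 445 mod 1943]
  = -(1943/445)    [QR: 445 ≡ 1 mod 4, sign kept]
  = -(163/445)    [1943 ≡ 163 mod 445]
  = -(445/163)    [QR: 445 ≡ 1 mod 4, sign kept]
  = -(119/163)    [445 ≡ 119 mod 163]
  = (163/119)    [QR: both ≡ 3 mod 4, sign flips]
  = (44/119)    [163 ≡ 44 mod 119]
  = (11/119)    [119 ≡ 7 mod 8 ⇒ (2/119)^2 = +1]
  = -(119/11)    [QR: both ≡ 3 mod 4, sign flips]
  = -(9/11)    [119 ≡ 9 mod 11]
  = -(11/9)    [QR: 9 ≡ 1 mod 4, sign kept]
  = -(2/9)    [11 ≡ 2 mod 9]
  = -(1/9)    [9 ≡ 1 mod 8 ⇒ (2/9) = +1]
  = -1    [(1/9) = 1]

-1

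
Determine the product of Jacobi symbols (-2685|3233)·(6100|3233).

0

By multiplicativity, (-2685·6100|3233) = (-2685|3233)·(6100|3233).
First factor (-2685|3233):
Pull out -1: (-2685|3233) = (-1|3233)·(2685|3233). Since 3233 ≡ 1 (mod 4), (-1|3233) = +1. Now have (2685|3233).
2685 ≡ 1 (mod 4), so quadratic reciprocity gives (2685|3233) = (3233|2685). Reduce: 3233 ≡ 548 (mod 2685). Now have (548|2685).
Factor out 2: 548 = 2^2·137. Since 2685 ≡ 5 (mod 8), (2|2685) = -1, and (2|2685)^2 = +1. Now have (137|2685).
137 ≡ 1 (mod 4), so quadratic reciprocity gives (137|2685) = (2685|137). Reduce: 2685 ≡ 82 (mod 137). Now have (82|137).
Factor out 2: 82 = 2·41. Since 137 ≡ 1 (mod 8), (2|137) = +1. Now have (41|137).
41 ≡ 1 (mod 4), so quadratic reciprocity gives (41|137) = (137|41). Reduce: 137 ≡ 14 (mod 41). Now have (14|41).
Factor out 2: 14 = 2·7. Since 41 ≡ 1 (mod 8), (2|41) = +1. Now have (7|41).
41 ≡ 1 (mod 4), so quadratic reciprocity gives (7|41) = (41|7). Reduce: 41 ≡ 6 (mod 7). Now have (6|7).
Factor out 2: 6 = 2·3. Since 7 ≡ 7 (mod 8), (2|7) = +1. Now have (3|7).
Both 3 ≡ 3 and 7 ≡ 3 (mod 4), so reciprocity gives (3|7) = -(7|3). Reduce: 7 ≡ 1 (mod 3). Now have -(1|3).
(1|3) = 1. Collecting the sign factors: -1.
Second factor (6100|3233):
Reduce the numerator: 6100 ≡ 2867 (mod 3233), so (6100|3233) = (2867|3233).
3233 ≡ 1 (mod 4), so quadratic reciprocity gives (2867|3233) = (3233|2867). Reduce: 3233 ≡ 366 (mod 2867). Now have (366|2867).
Factor out 2: 366 = 2·183. Since 2867 ≡ 3 (mod 8), (2|2867) = -1. Now have -(183|2867).
Both 183 ≡ 3 and 2867 ≡ 3 (mod 4), so reciprocity gives (183|2867) = -(2867|183). Reduce: 2867 ≡ 122 (mod 183). Now have (122|183).
Factor out 2: 122 = 2·61. Since 183 ≡ 7 (mod 8), (2|183) = +1. Now have (61|183).
61 ≡ 1 (mod 4), so quadratic reciprocity gives (61|183) = (183|61). Reduce: 183 ≡ 0 (mod 61). Now have (0|61).
The numerator is now 0 with denominator 61 > 1: the symbol is 0.
Product: (-1)·(0) = 0.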